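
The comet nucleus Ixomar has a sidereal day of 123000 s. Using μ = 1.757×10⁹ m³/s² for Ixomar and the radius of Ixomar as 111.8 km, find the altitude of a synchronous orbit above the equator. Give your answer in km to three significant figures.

A synchronous orbit has period T, so by Kepler's third law a = (μT²/4π²)^(1/3).
μT²/4π² = 1.757×10⁹ × (1.230×10⁵)² / 39.48 = 6.733×10¹⁷ m³.
a = 8.765×10⁵ m = 876.48 km.
Altitude h = a − R = 876.48 − 111.8 = 764.68 km.

h_sync ≈ 765 km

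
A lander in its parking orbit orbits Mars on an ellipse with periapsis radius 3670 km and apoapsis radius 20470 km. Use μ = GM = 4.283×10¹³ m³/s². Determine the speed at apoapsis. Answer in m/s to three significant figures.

v ≈ 798 m/s

Semi-major axis a = (r_p + r_a)/2 = 12070 km = 1.207×10⁷ m.
Vis-viva: v² = μ(2/r − 1/a) = 4.283×10¹³ × (9.770×10⁻⁸ − 8.285×10⁻⁸) = 6.362×10⁵ m²/s².
v = 797.6 m/s.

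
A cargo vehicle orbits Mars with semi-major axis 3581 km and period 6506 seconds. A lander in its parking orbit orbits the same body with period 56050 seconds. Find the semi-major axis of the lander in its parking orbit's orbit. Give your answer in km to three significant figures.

Kepler's third law: a³ ∝ T², so a₂ = a₁ (T₂/T₁)^(2/3).
T₂/T₁ = 8.615, (T₂/T₁)^(2/3) = 4.202.
a₂ = 3581 × 4.202 = 15050 km.

a₂ ≈ 15000 km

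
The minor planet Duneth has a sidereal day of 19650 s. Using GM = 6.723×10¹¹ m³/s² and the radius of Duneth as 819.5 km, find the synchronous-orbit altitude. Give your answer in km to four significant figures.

A synchronous orbit has period T, so by Kepler's third law a = (μT²/4π²)^(1/3).
μT²/4π² = 6.723×10¹¹ × (1.965×10⁴)² / 39.48 = 6.575×10¹⁸ m³.
a = 1.873×10⁶ m = 1873.5 km.
Altitude h = a − R = 1873.5 − 819.5 = 1054.0 km.

h_sync ≈ 1054 km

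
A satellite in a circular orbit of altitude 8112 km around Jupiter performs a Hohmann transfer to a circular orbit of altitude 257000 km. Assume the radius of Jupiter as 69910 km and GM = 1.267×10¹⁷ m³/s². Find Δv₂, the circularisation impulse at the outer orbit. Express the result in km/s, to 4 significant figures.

r₁ = 69910 + 8112 = 78022 km = 7.8022×10⁷ m.
r₂ = 69910 + 257000 = 326910 km = 3.2691×10⁸ m.
Transfer ellipse a_t = (r₁ + r₂)/2 = 2.025×10⁸ m.
At r₁: circular v_c1 = √(μ/r₁) = 40300 m/s; transfer-perijove v_p = √[μ(2/r₁ − 1/a_t)] = 51210 m/s.
At r₂: circular v_c2 = √(μ/r₂) = 19690 m/s; transfer-apojove v_a = √[μ(2/r₂ − 1/a_t)] = 12220 m/s.
Δv₂ = v_c2 − v_a = 7466 m/s.
= 7.466 km/s.

Δv ≈ 7.466 km/s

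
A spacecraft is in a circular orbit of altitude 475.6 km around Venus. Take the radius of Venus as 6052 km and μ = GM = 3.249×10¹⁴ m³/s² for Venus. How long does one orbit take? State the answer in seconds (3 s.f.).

r = 6052 + 475.6 = 6527.6 km = 6.5276×10⁶ m.
Kepler's third law: T = 2π√(r³/μ) = 2π√((6.528×10⁶)³ / 3.249×10¹⁴).
r³/μ = 8.561×10⁵ s², so T = 2π × 9.252×10² = 5.813×10³ s.

T ≈ 5810 seconds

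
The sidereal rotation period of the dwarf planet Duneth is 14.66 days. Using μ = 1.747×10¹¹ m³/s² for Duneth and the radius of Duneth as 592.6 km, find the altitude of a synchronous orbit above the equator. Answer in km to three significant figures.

T = 14.66 days = 1.267×10⁶ s.
A synchronous orbit has period T, so by Kepler's third law a = (μT²/4π²)^(1/3).
μT²/4π² = 1.747×10¹¹ × (1.267×10⁶)² / 39.48 = 7.100×10²¹ m³.
a = 1.922×10⁷ m = 19220 km.
Altitude h = a − R = 19220 − 592.6 = 18627 km.

h_sync ≈ 18600 km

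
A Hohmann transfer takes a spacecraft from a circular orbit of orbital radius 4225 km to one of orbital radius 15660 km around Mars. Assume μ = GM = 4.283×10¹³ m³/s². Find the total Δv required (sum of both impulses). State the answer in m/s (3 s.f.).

r₁ = 4225 km = 4.225×10⁶ m.
r₂ = 15660 km = 1.566×10⁷ m.
Transfer ellipse a_t = (r₁ + r₂)/2 = 9.942×10⁶ m.
At r₁: circular v_c1 = √(μ/r₁) = 3184 m/s; transfer-periapsis v_p = √[μ(2/r₁ − 1/a_t)] = 3996 m/s.
Δv₁ = v_p − v_c1 = 811.9 m/s.
At r₂: circular v_c2 = √(μ/r₂) = 1654 m/s; transfer-apoapsis v_a = √[μ(2/r₂ − 1/a_t)] = 1078 m/s.
Δv₂ = v_c2 − v_a = 575.7 m/s.
Total Δv = Δv₁ + Δv₂ = 1388 m/s.

Δv_total ≈ 1390 m/s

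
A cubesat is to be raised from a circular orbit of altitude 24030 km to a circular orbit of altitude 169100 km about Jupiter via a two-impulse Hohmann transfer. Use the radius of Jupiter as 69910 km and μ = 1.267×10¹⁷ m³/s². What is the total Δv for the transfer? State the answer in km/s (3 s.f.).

Δv_total ≈ 13.0 km/s

r₁ = 69910 + 24030 = 93940 km = 9.3940×10⁷ m.
r₂ = 69910 + 169100 = 239010 km = 2.3901×10⁸ m.
Transfer ellipse a_t = (r₁ + r₂)/2 = 1.665×10⁸ m.
At r₁: circular v_c1 = √(μ/r₁) = 36730 m/s; transfer-perijove v_p = √[μ(2/r₁ − 1/a_t)] = 44000 m/s.
Δv₁ = v_p − v_c1 = 7279 m/s.
At r₂: circular v_c2 = √(μ/r₂) = 23020 m/s; transfer-apojove v_a = √[μ(2/r₂ − 1/a_t)] = 17300 m/s.
Δv₂ = v_c2 − v_a = 5729 m/s.
Total Δv = Δv₁ + Δv₂ = 13010 m/s = 13.01 km/s.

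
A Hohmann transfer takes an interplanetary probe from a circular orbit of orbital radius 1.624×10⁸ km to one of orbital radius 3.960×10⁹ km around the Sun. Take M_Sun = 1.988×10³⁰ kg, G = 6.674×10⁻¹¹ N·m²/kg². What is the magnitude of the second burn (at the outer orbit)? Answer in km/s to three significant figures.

μ = GM = 6.674×10⁻¹¹ × 1.988×10³⁰ = 1.327×10²⁰ m³/s².
r₁ = 1.624×10⁸ km = 1.624×10¹¹ m.
r₂ = 3.960×10⁹ km = 3.960×10¹² m.
Transfer ellipse a_t = (r₁ + r₂)/2 = 2.061×10¹² m.
At r₁: circular v_c1 = √(μ/r₁) = 28580 m/s; transfer-perihelion v_p = √[μ(2/r₁ − 1/a_t)] = 39620 m/s.
At r₂: circular v_c2 = √(μ/r₂) = 5788 m/s; transfer-aphelion v_a = √[μ(2/r₂ − 1/a_t)] = 1625 m/s.
Δv₂ = v_c2 − v_a = 4164 m/s.
= 4.164 km/s.

Δv ≈ 4.16 km/s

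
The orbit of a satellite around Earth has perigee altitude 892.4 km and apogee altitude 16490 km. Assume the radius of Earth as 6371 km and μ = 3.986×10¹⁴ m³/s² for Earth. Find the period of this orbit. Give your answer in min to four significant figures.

r_p = 6371 + 892.4 = 7263.4 km = 7.2634×10⁶ m.
r_a = 6371 + 16490 = 22861 km = 2.2861×10⁷ m.
Semi-major axis a = (r_p + r_a)/2 = (7263.4 + 22861)/2 = 15062 km = 1.506×10⁷ m.
By Kepler's third law T = 2π√(a³/μ) = 2π × 2.928×10³ = 1.840×10⁴ s.
= 306.6 min.

T ≈ 306.6 min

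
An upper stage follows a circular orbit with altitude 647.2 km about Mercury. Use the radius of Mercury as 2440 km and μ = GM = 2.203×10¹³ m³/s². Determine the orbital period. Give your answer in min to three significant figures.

r = 2440 + 647.2 = 3087.2 km = 3.0872×10⁶ m.
Kepler's third law: T = 2π√(r³/μ) = 2π√((3.087×10⁶)³ / 2.203×10¹³).
r³/μ = 1.336×10⁶ s², so T = 2π × 1.156×10³ = 7.261×10³ s.
Converting: 7.261×10³ s ÷ 60.00 = 121.0 min.

T ≈ 121 min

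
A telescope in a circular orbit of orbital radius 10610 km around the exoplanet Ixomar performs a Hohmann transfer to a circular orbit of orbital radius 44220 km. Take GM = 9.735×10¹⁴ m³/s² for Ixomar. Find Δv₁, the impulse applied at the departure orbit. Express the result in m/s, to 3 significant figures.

r₁ = 10610 km = 1.061×10⁷ m.
r₂ = 44220 km = 4.422×10⁷ m.
Transfer ellipse a_t = (r₁ + r₂)/2 = 2.742×10⁷ m.
At r₁: circular v_c1 = √(μ/r₁) = 9579 m/s; transfer-periapsis v_p = √[μ(2/r₁ − 1/a_t)] = 12170 m/s.
Δv₁ = v_p − v_c1 = 2587 m/s.

Δv ≈ 2590 m/s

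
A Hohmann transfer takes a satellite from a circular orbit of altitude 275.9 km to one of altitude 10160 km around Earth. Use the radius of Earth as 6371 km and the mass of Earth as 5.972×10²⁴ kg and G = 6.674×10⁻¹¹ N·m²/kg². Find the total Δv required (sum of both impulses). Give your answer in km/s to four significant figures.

μ = GM = 6.674×10⁻¹¹ × 5.972×10²⁴ = 3.986×10¹⁴ m³/s².
r₁ = 6371 + 275.9 = 6646.9 km = 6.6469×10⁶ m.
r₂ = 6371 + 10160 = 16531 km = 1.6531×10⁷ m.
Transfer ellipse a_t = (r₁ + r₂)/2 = 1.159×10⁷ m.
At r₁: circular v_c1 = √(μ/r₁) = 7744 m/s; transfer-perigee v_p = √[μ(2/r₁ − 1/a_t)] = 9248 m/s.
Δv₁ = v_p − v_c1 = 1505 m/s.
At r₂: circular v_c2 = √(μ/r₂) = 4910 m/s; transfer-apogee v_a = √[μ(2/r₂ − 1/a_t)] = 3719 m/s.
Δv₂ = v_c2 − v_a = 1192 m/s.
Total Δv = Δv₁ + Δv₂ = 2696 m/s = 2.696 km/s.

Δv_total ≈ 2.696 km/s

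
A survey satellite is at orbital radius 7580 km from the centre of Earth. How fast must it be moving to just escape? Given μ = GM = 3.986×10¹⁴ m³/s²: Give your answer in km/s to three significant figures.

r = 7580 km = 7.580×10⁶ m.
Escape speed v_esc = √(2μ/r) = √(2 × 3.986×10¹⁴ / 7.580×10⁶) = √(1.052×10⁸) = 10260 m/s.
= 10.26 km/s.

v_esc ≈ 10.3 km/s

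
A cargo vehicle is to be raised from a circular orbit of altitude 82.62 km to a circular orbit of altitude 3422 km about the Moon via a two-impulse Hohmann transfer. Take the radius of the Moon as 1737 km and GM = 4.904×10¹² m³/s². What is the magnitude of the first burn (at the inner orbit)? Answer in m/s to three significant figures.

Δv ≈ 355 m/s

r₁ = 1737 + 82.62 = 1819.6 km = 1.8196×10⁶ m.
r₂ = 1737 + 3422 = 5159.0 km = 5.1590×10⁶ m.
Transfer ellipse a_t = (r₁ + r₂)/2 = 3.489×10⁶ m.
At r₁: circular v_c1 = √(μ/r₁) = 1642 m/s; transfer-perilune v_p = √[μ(2/r₁ − 1/a_t)] = 1996 m/s.
Δv₁ = v_p − v_c1 = 354.5 m/s.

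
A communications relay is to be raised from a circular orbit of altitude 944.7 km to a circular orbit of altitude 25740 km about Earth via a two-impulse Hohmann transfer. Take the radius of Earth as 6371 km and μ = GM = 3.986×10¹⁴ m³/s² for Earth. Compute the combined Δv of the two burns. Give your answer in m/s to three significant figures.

Δv_total ≈ 3420 m/s

r₁ = 6371 + 944.7 = 7315.7 km = 7.3157×10⁶ m.
r₂ = 6371 + 25740 = 32111 km = 3.2111×10⁷ m.
Transfer ellipse a_t = (r₁ + r₂)/2 = 1.971×10⁷ m.
At r₁: circular v_c1 = √(μ/r₁) = 7381 m/s; transfer-perigee v_p = √[μ(2/r₁ − 1/a_t)] = 9421 m/s.
Δv₁ = v_p − v_c1 = 2039 m/s.
At r₂: circular v_c2 = √(μ/r₂) = 3523 m/s; transfer-apogee v_a = √[μ(2/r₂ − 1/a_t)] = 2146 m/s.
Δv₂ = v_c2 − v_a = 1377 m/s.
Total Δv = Δv₁ + Δv₂ = 3416 m/s.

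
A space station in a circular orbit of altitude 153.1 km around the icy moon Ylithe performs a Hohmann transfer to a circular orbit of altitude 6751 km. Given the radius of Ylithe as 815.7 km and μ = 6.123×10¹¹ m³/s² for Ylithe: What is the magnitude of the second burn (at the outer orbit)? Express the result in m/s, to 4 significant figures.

Δv ≈ 148.9 m/s

r₁ = 815.7 + 153.1 = 968.80 km = 9.6880×10⁵ m.
r₂ = 815.7 + 6751 = 7566.7 km = 7.5667×10⁶ m.
Transfer ellipse a_t = (r₁ + r₂)/2 = 4.268×10⁶ m.
At r₁: circular v_c1 = √(μ/r₁) = 795.0 m/s; transfer-periapsis v_p = √[μ(2/r₁ − 1/a_t)] = 1059 m/s.
At r₂: circular v_c2 = √(μ/r₂) = 284.5 m/s; transfer-apoapsis v_a = √[μ(2/r₂ − 1/a_t)] = 135.5 m/s.
Δv₂ = v_c2 − v_a = 148.9 m/s.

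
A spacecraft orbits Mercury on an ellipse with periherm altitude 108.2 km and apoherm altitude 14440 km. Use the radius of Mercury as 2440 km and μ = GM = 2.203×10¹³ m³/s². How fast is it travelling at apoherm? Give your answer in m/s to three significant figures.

v ≈ 585 m/s

r_p = 2440 + 108.2 = 2548.2 km = 2.5482×10⁶ m.
r_a = 2440 + 14440 = 16880 km = 1.6880×10⁷ m.
Semi-major axis a = (r_p + r_a)/2 = 9714.1 km = 9.714×10⁶ m.
Vis-viva: v² = μ(2/r − 1/a) = 2.203×10¹³ × (1.185×10⁻⁷ − 1.029×10⁻⁷) = 3.424×10⁵ m²/s².
v = 585.1 m/s.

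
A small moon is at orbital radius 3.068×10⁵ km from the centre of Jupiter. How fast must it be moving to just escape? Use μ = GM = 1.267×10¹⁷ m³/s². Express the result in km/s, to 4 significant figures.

v_esc ≈ 28.74 km/s

r = 3.068×10⁵ km = 3.068×10⁸ m.
Escape speed v_esc = √(2μ/r) = √(2 × 1.267×10¹⁷ / 3.068×10⁸) = √(8.259×10⁸) = 28740 m/s.
= 28.74 km/s.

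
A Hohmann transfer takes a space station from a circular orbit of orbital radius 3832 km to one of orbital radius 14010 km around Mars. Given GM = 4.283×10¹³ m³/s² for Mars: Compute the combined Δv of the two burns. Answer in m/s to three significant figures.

Δv_total ≈ 1450 m/s

r₁ = 3832 km = 3.832×10⁶ m.
r₂ = 14010 km = 1.401×10⁷ m.
Transfer ellipse a_t = (r₁ + r₂)/2 = 8.921×10⁶ m.
At r₁: circular v_c1 = √(μ/r₁) = 3343 m/s; transfer-periapsis v_p = √[μ(2/r₁ − 1/a_t)] = 4190 m/s.
Δv₁ = v_p − v_c1 = 846.4 m/s.
At r₂: circular v_c2 = √(μ/r₂) = 1748 m/s; transfer-apoapsis v_a = √[μ(2/r₂ − 1/a_t)] = 1146 m/s.
Δv₂ = v_c2 − v_a = 602.5 m/s.
Total Δv = Δv₁ + Δv₂ = 1449 m/s.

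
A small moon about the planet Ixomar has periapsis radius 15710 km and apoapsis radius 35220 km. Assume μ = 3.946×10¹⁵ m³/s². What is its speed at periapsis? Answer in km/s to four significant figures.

Semi-major axis a = (r_p + r_a)/2 = 25465 km = 2.546×10⁷ m.
Vis-viva: v² = μ(2/r − 1/a) = 3.946×10¹⁵ × (1.273×10⁻⁷ − 3.927×10⁻⁸) = 3.474×10⁸ m²/s².
v = 18640 m/s = 18.64 km/s.

v ≈ 18.64 km/s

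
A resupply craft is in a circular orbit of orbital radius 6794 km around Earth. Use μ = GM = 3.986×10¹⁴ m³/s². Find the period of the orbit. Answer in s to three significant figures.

r = 6794 km = 6.794×10⁶ m.
Kepler's third law: T = 2π√(r³/μ) = 2π√((6.794×10⁶)³ / 3.986×10¹⁴).
r³/μ = 7.868×10⁵ s², so T = 2π × 8.870×10² = 5.573×10³ s.

T ≈ 5570 s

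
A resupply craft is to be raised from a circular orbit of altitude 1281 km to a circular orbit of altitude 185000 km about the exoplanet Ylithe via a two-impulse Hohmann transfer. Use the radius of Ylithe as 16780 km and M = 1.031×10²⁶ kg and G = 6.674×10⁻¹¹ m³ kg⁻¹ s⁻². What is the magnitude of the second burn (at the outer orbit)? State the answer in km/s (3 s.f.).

μ = GM = 6.674×10⁻¹¹ × 1.031×10²⁶ = 6.881×10¹⁵ m³/s².
r₁ = 16780 + 1281 = 18061 km = 1.8061×10⁷ m.
r₂ = 16780 + 185000 = 201780 km = 2.0178×10⁸ m.
Transfer ellipse a_t = (r₁ + r₂)/2 = 1.099×10⁸ m.
At r₁: circular v_c1 = √(μ/r₁) = 19520 m/s; transfer-periapsis v_p = √[μ(2/r₁ − 1/a_t)] = 26450 m/s.
At r₂: circular v_c2 = √(μ/r₂) = 5840 m/s; transfer-apoapsis v_a = √[μ(2/r₂ − 1/a_t)] = 2367 m/s.
Δv₂ = v_c2 − v_a = 3473 m/s.
= 3.473 km/s.

Δv ≈ 3.47 km/s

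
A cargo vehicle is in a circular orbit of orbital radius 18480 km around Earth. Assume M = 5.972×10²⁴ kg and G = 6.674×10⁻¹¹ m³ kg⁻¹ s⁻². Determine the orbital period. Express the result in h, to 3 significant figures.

T ≈ 6.95 h

μ = GM = 6.674×10⁻¹¹ × 5.972×10²⁴ = 3.986×10¹⁴ m³/s².
r = 18480 km = 1.848×10⁷ m.
Kepler's third law: T = 2π√(r³/μ) = 2π√((1.848×10⁷)³ / 3.986×10¹⁴).
r³/μ = 1.583×10⁷ s², so T = 2π × 3.979×10³ = 2.500×10⁴ s.
Converting: 2.500×10⁴ s ÷ 3600 = 6.945 h.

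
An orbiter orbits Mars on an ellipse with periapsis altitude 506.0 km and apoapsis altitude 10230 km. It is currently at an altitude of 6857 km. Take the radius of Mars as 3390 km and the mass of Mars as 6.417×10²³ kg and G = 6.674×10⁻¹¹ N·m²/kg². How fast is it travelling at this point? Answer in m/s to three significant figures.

μ = GM = 6.674×10⁻¹¹ × 6.417×10²³ = 4.283×10¹³ m³/s².
r_p = 3390 + 506.0 = 3896.0 km = 3.8960×10⁶ m.
r_a = 3390 + 10230 = 13620 km = 1.3620×10⁷ m.
r = 3390 + 6857 = 10247 km = 1.025×10⁷ m.
Semi-major axis a = (r_p + r_a)/2 = 8758.0 km = 8.758×10⁶ m.
Vis-viva: v² = μ(2/r − 1/a) = 4.283×10¹³ × (1.952×10⁻⁷ − 1.142×10⁻⁷) = 3.469×10⁶ m²/s².
v = 1862 m/s.

v ≈ 1860 m/s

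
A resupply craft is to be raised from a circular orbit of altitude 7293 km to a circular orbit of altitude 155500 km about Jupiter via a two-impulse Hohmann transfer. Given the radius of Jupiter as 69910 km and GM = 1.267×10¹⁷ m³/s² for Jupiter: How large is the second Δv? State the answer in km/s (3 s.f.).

r₁ = 69910 + 7293 = 77203 km = 7.7203×10⁷ m.
r₂ = 69910 + 155500 = 225410 km = 2.2541×10⁸ m.
Transfer ellipse a_t = (r₁ + r₂)/2 = 1.513×10⁸ m.
At r₁: circular v_c1 = √(μ/r₁) = 40510 m/s; transfer-perijove v_p = √[μ(2/r₁ − 1/a_t)] = 49450 m/s.
At r₂: circular v_c2 = √(μ/r₂) = 23710 m/s; transfer-apojove v_a = √[μ(2/r₂ − 1/a_t)] = 16940 m/s.
Δv₂ = v_c2 − v_a = 6773 m/s.
= 6.773 km/s.

Δv ≈ 6.77 km/s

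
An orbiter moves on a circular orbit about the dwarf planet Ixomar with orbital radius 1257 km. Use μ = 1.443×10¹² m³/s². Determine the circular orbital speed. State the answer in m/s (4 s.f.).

v ≈ 1071 m/s

r = 1257 km = 1.257×10⁶ m.
For a circular orbit v = √(μ/r) = √(1.443×10¹² / 1.257×10⁶) = √(1.148×10⁶) = 1071 m/s.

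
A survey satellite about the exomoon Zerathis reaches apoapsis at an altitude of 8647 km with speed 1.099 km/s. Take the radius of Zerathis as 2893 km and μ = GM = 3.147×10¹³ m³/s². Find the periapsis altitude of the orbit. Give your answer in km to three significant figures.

periapsis altitude ≈ 389 km

r_a = 2893 + 8647 = 11540 km = 1.154×10⁷ m.
Specific energy ε = v²/2 − μ/r = -2.123×10⁶ J/kg, so a = −μ/(2ε) = 7.411×10⁶ m.
The apsides satisfy r_p + r_a = 2a, so the periapsis radius is 2a − r_a = 3.282×10⁶ m = 3282.4 km.
Periapsis altitude = 3282.4 − 2893 = 389.41 km.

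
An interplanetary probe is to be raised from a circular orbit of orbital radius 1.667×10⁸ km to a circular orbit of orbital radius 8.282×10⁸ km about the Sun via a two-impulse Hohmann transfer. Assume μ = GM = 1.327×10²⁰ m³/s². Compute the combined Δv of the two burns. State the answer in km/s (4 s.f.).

r₁ = 1.667×10⁸ km = 1.667×10¹¹ m.
r₂ = 8.282×10⁸ km = 8.282×10¹¹ m.
Transfer ellipse a_t = (r₁ + r₂)/2 = 4.974×10¹¹ m.
At r₁: circular v_c1 = √(μ/r₁) = 28210 m/s; transfer-perihelion v_p = √[μ(2/r₁ − 1/a_t)] = 36400 m/s.
Δv₁ = v_p − v_c1 = 8191 m/s.
At r₂: circular v_c2 = √(μ/r₂) = 12660 m/s; transfer-aphelion v_a = √[μ(2/r₂ − 1/a_t)] = 7328 m/s.
Δv₂ = v_c2 − v_a = 5330 m/s.
Total Δv = Δv₁ + Δv₂ = 13520 m/s = 13.52 km/s.

Δv_total ≈ 13.52 km/s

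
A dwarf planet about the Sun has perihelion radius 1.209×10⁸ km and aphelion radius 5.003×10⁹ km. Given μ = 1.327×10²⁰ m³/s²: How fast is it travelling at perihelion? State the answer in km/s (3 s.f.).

v ≈ 46.3 km/s

Semi-major axis a = (r_p + r_a)/2 = 2.5620×10⁹ km = 2.562×10¹² m.
Vis-viva: v² = μ(2/r − 1/a) = 1.327×10²⁰ × (1.654×10⁻¹¹ − 3.903×10⁻¹³) = 2.143×10⁹ m²/s².
v = 46300 m/s = 46.30 km/s.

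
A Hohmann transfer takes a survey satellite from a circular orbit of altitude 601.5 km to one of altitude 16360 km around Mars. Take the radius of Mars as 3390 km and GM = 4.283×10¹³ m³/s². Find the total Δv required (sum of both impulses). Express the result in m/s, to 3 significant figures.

Δv_total ≈ 1570 m/s

r₁ = 3390 + 601.5 = 3991.5 km = 3.9915×10⁶ m.
r₂ = 3390 + 16360 = 19750 km = 1.9750×10⁷ m.
Transfer ellipse a_t = (r₁ + r₂)/2 = 1.187×10⁷ m.
At r₁: circular v_c1 = √(μ/r₁) = 3276 m/s; transfer-periapsis v_p = √[μ(2/r₁ − 1/a_t)] = 4225 m/s.
Δv₁ = v_p − v_c1 = 949.5 m/s.
At r₂: circular v_c2 = √(μ/r₂) = 1473 m/s; transfer-apoapsis v_a = √[μ(2/r₂ − 1/a_t)] = 853.9 m/s.
Δv₂ = v_c2 − v_a = 618.7 m/s.
Total Δv = Δv₁ + Δv₂ = 1568 m/s.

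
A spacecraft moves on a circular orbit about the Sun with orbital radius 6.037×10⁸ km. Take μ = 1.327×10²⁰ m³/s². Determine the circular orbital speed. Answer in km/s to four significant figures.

r = 6.037×10⁸ km = 6.037×10¹¹ m.
For a circular orbit v = √(μ/r) = √(1.327×10²⁰ / 6.037×10¹¹) = √(2.198×10⁸) = 14830 m/s.
That is 14.83 km/s.

v ≈ 14.83 km/s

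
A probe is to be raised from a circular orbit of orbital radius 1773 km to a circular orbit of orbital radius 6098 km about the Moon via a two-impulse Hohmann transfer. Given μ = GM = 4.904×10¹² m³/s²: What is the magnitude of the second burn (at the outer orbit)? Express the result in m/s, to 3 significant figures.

r₁ = 1773 km = 1.773×10⁶ m.
r₂ = 6098 km = 6.098×10⁶ m.
Transfer ellipse a_t = (r₁ + r₂)/2 = 3.936×10⁶ m.
At r₁: circular v_c1 = √(μ/r₁) = 1663 m/s; transfer-perilune v_p = √[μ(2/r₁ − 1/a_t)] = 2070 m/s.
At r₂: circular v_c2 = √(μ/r₂) = 896.8 m/s; transfer-apolune v_a = √[μ(2/r₂ − 1/a_t)] = 601.9 m/s.
Δv₂ = v_c2 − v_a = 294.9 m/s.

Δv ≈ 295 m/s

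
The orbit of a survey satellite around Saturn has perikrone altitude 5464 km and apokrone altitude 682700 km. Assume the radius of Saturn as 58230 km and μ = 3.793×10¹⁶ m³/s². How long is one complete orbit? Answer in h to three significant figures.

r_p = 58230 + 5464 = 63694 km = 6.3694×10⁷ m.
r_a = 58230 + 682700 = 740930 km = 7.4093×10⁸ m.
Semi-major axis a = (r_p + r_a)/2 = (63694 + 7.4093×10⁵)/2 = 4.0231×10⁵ km = 4.023×10⁸ m.
By Kepler's third law T = 2π√(a³/μ) = 2π × 4.143×10⁴ = 2.603×10⁵ s.
= 72.32 h.

T ≈ 72.3 h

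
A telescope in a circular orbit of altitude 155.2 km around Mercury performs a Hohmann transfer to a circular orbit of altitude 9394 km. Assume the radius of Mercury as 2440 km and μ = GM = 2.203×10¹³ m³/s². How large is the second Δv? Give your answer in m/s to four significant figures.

Δv ≈ 546.1 m/s

r₁ = 2440 + 155.2 = 2595.2 km = 2.5952×10⁶ m.
r₂ = 2440 + 9394 = 11834 km = 1.1834×10⁷ m.
Transfer ellipse a_t = (r₁ + r₂)/2 = 7.215×10⁶ m.
At r₁: circular v_c1 = √(μ/r₁) = 2914 m/s; transfer-periherm v_p = √[μ(2/r₁ − 1/a_t)] = 3731 m/s.
At r₂: circular v_c2 = √(μ/r₂) = 1364 m/s; transfer-apoherm v_a = √[μ(2/r₂ − 1/a_t)] = 818.3 m/s.
Δv₂ = v_c2 − v_a = 546.1 m/s.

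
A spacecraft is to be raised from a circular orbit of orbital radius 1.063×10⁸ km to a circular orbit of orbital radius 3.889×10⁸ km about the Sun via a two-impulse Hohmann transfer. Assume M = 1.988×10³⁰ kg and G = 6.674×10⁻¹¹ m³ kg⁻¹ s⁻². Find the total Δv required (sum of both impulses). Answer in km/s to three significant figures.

Δv_total ≈ 15.3 km/s

μ = GM = 6.674×10⁻¹¹ × 1.988×10³⁰ = 1.327×10²⁰ m³/s².
r₁ = 1.063×10⁸ km = 1.063×10¹¹ m.
r₂ = 3.889×10⁸ km = 3.889×10¹¹ m.
Transfer ellipse a_t = (r₁ + r₂)/2 = 2.476×10¹¹ m.
At r₁: circular v_c1 = √(μ/r₁) = 35330 m/s; transfer-perihelion v_p = √[μ(2/r₁ − 1/a_t)] = 44280 m/s.
Δv₁ = v_p − v_c1 = 8948 m/s.
At r₂: circular v_c2 = √(μ/r₂) = 18470 m/s; transfer-aphelion v_a = √[μ(2/r₂ − 1/a_t)] = 12100 m/s.
Δv₂ = v_c2 − v_a = 6368 m/s.
Total Δv = Δv₁ + Δv₂ = 15320 m/s = 15.32 km/s.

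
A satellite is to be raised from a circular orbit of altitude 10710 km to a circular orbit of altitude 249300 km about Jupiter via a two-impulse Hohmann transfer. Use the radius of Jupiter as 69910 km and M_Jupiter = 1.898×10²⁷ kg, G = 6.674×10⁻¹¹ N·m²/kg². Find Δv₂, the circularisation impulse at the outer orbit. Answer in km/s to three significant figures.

μ = GM = 6.674×10⁻¹¹ × 1.898×10²⁷ = 1.267×10¹⁷ m³/s².
r₁ = 69910 + 10710 = 80620 km = 8.0620×10⁷ m.
r₂ = 69910 + 249300 = 319210 km = 3.1921×10⁸ m.
Transfer ellipse a_t = (r₁ + r₂)/2 = 1.999×10⁸ m.
At r₁: circular v_c1 = √(μ/r₁) = 39640 m/s; transfer-perijove v_p = √[μ(2/r₁ − 1/a_t)] = 50090 m/s.
At r₂: circular v_c2 = √(μ/r₂) = 19920 m/s; transfer-apojove v_a = √[μ(2/r₂ − 1/a_t)] = 12650 m/s.
Δv₂ = v_c2 − v_a = 7270 m/s.
= 7.270 km/s.

Δv ≈ 7.27 km/s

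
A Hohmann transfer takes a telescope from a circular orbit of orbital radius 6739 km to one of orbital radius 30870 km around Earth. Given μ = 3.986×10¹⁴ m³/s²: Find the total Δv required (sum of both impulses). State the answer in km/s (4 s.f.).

r₁ = 6739 km = 6.739×10⁶ m.
r₂ = 30870 km = 3.087×10⁷ m.
Transfer ellipse a_t = (r₁ + r₂)/2 = 1.880×10⁷ m.
At r₁: circular v_c1 = √(μ/r₁) = 7691 m/s; transfer-perigee v_p = √[μ(2/r₁ − 1/a_t)] = 9854 m/s.
Δv₁ = v_p − v_c1 = 2163 m/s.
At r₂: circular v_c2 = √(μ/r₂) = 3593 m/s; transfer-apogee v_a = √[μ(2/r₂ − 1/a_t)] = 2151 m/s.
Δv₂ = v_c2 − v_a = 1442 m/s.
Total Δv = Δv₁ + Δv₂ = 3605 m/s = 3.605 km/s.

Δv_total ≈ 3.605 km/s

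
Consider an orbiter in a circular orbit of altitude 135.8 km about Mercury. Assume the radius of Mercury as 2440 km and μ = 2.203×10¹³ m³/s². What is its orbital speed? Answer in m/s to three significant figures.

r = 2440 + 135.8 = 2575.8 km = 2.5758×10⁶ m.
For a circular orbit v = √(μ/r) = √(2.203×10¹³ / 2.576×10⁶) = √(8.553×10⁶) = 2924 m/s.

v ≈ 2920 m/s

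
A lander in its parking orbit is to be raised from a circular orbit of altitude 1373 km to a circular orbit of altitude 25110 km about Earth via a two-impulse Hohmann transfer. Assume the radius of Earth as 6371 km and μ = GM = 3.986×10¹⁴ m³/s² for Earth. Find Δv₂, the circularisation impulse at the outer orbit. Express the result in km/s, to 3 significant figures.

r₁ = 6371 + 1373 = 7744.0 km = 7.7440×10⁶ m.
r₂ = 6371 + 25110 = 31481 km = 3.1481×10⁷ m.
Transfer ellipse a_t = (r₁ + r₂)/2 = 1.961×10⁷ m.
At r₁: circular v_c1 = √(μ/r₁) = 7174 m/s; transfer-perigee v_p = √[μ(2/r₁ − 1/a_t)] = 9090 m/s.
At r₂: circular v_c2 = √(μ/r₂) = 3558 m/s; transfer-apogee v_a = √[μ(2/r₂ − 1/a_t)] = 2236 m/s.
Δv₂ = v_c2 − v_a = 1322 m/s.
= 1.322 km/s.

Δv ≈ 1.32 km/s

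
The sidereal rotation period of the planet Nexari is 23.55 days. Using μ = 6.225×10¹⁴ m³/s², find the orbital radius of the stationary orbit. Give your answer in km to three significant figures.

r_sync ≈ 4.03×10⁵ km

T = 23.55 days = 2.035×10⁶ s.
A synchronous orbit has period T, so by Kepler's third law a = (μT²/4π²)^(1/3).
μT²/4π² = 6.225×10¹⁴ × (2.035×10⁶)² / 39.48 = 6.528×10²⁵ m³.
a = 4.027×10⁸ m = 4.0265×10⁵ km.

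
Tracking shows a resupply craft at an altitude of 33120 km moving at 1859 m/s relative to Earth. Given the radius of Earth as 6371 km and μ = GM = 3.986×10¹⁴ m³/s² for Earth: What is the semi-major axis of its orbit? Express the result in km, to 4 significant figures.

a ≈ 23820 km

r = 6371 + 33120 = 39491 km = 3.949×10⁷ m.
Specific orbital energy ε = v²/2 − μ/r = (1859)²/2 − 3.986×10¹⁴/3.949×10⁷ = -8.365×10⁶ J/kg.
Since ε = −μ/(2a), a = −μ/(2ε) = 2.382×10⁷ m = 23824 km.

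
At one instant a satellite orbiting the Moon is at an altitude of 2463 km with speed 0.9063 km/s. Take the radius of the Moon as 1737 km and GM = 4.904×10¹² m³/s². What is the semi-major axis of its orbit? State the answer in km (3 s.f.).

r = 1737 + 2463 = 4200.0 km = 4.200×10⁶ m.
Specific orbital energy ε = v²/2 − μ/r = (906.3)²/2 − 4.904×10¹²/4.200×10⁶ = -7.569×10⁵ J/kg.
Since ε = −μ/(2a), a = −μ/(2ε) = 3.239×10⁶ m = 3239.4 km.

a ≈ 3240 km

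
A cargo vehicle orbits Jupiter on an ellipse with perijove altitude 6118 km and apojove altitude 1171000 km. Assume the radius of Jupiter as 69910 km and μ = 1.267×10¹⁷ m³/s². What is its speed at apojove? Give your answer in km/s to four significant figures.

r_p = 69910 + 6118 = 76028 km = 7.6028×10⁷ m.
r_a = 69910 + 1171000 = 1240900 km = 1.2409×10⁹ m.
Semi-major axis a = (r_p + r_a)/2 = 6.5847×10⁵ km = 6.585×10⁸ m.
Vis-viva: v² = μ(2/r − 1/a) = 1.267×10¹⁷ × (1.612×10⁻⁹ − 1.519×10⁻⁹) = 1.179×10⁷ m²/s².
v = 3434 m/s = 3.434 km/s.

v ≈ 3.434 km/s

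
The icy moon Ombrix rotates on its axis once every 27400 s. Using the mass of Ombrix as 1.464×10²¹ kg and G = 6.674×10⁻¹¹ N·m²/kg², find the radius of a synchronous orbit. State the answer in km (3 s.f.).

r_sync ≈ 1230 km

μ = GM = 6.674×10⁻¹¹ × 1.464×10²¹ = 9.771×10¹⁰ m³/s².
A synchronous orbit has period T, so by Kepler's third law a = (μT²/4π²)^(1/3).
μT²/4π² = 9.771×10¹⁰ × (2.740×10⁴)² / 39.48 = 1.858×10¹⁸ m³.
a = 1.229×10⁶ m = 1229.4 km.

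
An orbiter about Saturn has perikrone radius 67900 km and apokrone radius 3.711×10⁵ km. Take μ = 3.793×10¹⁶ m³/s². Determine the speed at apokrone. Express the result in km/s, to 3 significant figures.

v ≈ 5.62 km/s

Semi-major axis a = (r_p + r_a)/2 = 2.1950×10⁵ km = 2.195×10⁸ m.
Vis-viva: v² = μ(2/r − 1/a) = 3.793×10¹⁶ × (5.389×10⁻⁹ − 4.556×10⁻⁹) = 3.162×10⁷ m²/s².
v = 5623 m/s = 5.623 km/s.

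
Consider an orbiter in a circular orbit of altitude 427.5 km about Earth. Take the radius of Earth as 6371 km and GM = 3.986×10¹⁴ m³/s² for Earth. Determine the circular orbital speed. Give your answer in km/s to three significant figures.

v ≈ 7.66 km/s

r = 6371 + 427.5 = 6798.5 km = 6.7985×10⁶ m.
For a circular orbit v = √(μ/r) = √(3.986×10¹⁴ / 6.798×10⁶) = √(5.863×10⁷) = 7657 m/s.
That is 7.657 km/s.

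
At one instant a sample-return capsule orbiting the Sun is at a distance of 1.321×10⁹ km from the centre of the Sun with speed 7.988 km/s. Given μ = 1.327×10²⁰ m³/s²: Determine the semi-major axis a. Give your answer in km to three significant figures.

a ≈ 9.68×10⁸ km

r = 1.321×10¹² m.
Vis-viva rearranged: 1/a = 2/r − v²/μ = 1.514×10⁻¹² − 4.808×10⁻¹³ = 1.033×10⁻¹² m⁻¹.
a = 9.679×10¹¹ m = 9.6790×10⁸ km.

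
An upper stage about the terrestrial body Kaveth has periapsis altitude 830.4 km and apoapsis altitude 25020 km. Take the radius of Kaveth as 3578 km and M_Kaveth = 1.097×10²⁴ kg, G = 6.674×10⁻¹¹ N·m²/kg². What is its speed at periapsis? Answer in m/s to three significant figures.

μ = GM = 6.674×10⁻¹¹ × 1.097×10²⁴ = 7.321×10¹³ m³/s².
r_p = 3578 + 830.4 = 4408.4 km = 4.4084×10⁶ m.
r_a = 3578 + 25020 = 28598 km = 2.8598×10⁷ m.
Semi-major axis a = (r_p + r_a)/2 = 16503 km = 1.650×10⁷ m.
Vis-viva: v² = μ(2/r − 1/a) = 7.321×10¹³ × (4.537×10⁻⁷ − 6.059×10⁻⁸) = 2.878×10⁷ m²/s².
v = 5365 m/s.

v ≈ 5360 m/s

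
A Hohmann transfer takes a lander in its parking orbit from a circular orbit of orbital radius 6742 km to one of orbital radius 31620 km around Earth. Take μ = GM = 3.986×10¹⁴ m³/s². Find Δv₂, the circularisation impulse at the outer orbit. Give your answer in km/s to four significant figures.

r₁ = 6742 km = 6.742×10⁶ m.
r₂ = 31620 km = 3.162×10⁷ m.
Transfer ellipse a_t = (r₁ + r₂)/2 = 1.918×10⁷ m.
At r₁: circular v_c1 = √(μ/r₁) = 7689 m/s; transfer-perigee v_p = √[μ(2/r₁ − 1/a_t)] = 9872 m/s.
At r₂: circular v_c2 = √(μ/r₂) = 3550 m/s; transfer-apogee v_a = √[μ(2/r₂ − 1/a_t)] = 2105 m/s.
Δv₂ = v_c2 − v_a = 1446 m/s.
= 1.446 km/s.

Δv ≈ 1.446 km/s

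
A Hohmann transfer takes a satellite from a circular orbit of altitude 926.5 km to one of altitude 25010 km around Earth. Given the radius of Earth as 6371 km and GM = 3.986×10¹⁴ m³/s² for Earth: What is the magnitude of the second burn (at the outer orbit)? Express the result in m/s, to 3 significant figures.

Δv ≈ 1370 m/s

r₁ = 6371 + 926.5 = 7297.5 km = 7.2975×10⁶ m.
r₂ = 6371 + 25010 = 31381 km = 3.1381×10⁷ m.
Transfer ellipse a_t = (r₁ + r₂)/2 = 1.934×10⁷ m.
At r₁: circular v_c1 = √(μ/r₁) = 7391 m/s; transfer-perigee v_p = √[μ(2/r₁ − 1/a_t)] = 9414 m/s.
At r₂: circular v_c2 = √(μ/r₂) = 3564 m/s; transfer-apogee v_a = √[μ(2/r₂ − 1/a_t)] = 2189 m/s.
Δv₂ = v_c2 − v_a = 1375 m/s.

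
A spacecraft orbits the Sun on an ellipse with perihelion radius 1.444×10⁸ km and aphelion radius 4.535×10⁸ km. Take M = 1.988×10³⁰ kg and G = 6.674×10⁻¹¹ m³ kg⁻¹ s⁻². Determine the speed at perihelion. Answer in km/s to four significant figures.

v ≈ 37.33 km/s

μ = GM = 6.674×10⁻¹¹ × 1.988×10³⁰ = 1.327×10²⁰ m³/s².
Semi-major axis a = (r_p + r_a)/2 = 2.9895×10⁸ km = 2.990×10¹¹ m.
Vis-viva: v² = μ(2/r − 1/a) = 1.327×10²⁰ × (1.385×10⁻¹¹ − 3.345×10⁻¹²) = 1.394×10⁹ m²/s².
v = 37330 m/s = 37.33 km/s.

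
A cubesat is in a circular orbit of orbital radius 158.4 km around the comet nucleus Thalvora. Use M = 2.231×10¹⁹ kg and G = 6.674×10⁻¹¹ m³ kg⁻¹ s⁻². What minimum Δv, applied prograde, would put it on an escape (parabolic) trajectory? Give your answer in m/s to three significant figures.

μ = GM = 6.674×10⁻¹¹ × 2.231×10¹⁹ = 1.489×10⁹ m³/s².
r = 158.4 km = 1.584×10⁵ m.
Circular speed v_c = √(μ/r) = 96.95 m/s.
Escape speed v_esc = √(2μ/r) = √2 × v_c = 137.1 m/s.
Δv = v_esc − v_c = 40.16 m/s.

Δv ≈ 40.2 m/s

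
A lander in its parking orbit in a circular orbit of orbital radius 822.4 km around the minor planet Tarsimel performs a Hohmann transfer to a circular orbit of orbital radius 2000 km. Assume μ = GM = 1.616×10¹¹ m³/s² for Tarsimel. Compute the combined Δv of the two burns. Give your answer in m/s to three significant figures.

r₁ = 822.4 km = 8.224×10⁵ m.
r₂ = 2000 km = 2.000×10⁶ m.
Transfer ellipse a_t = (r₁ + r₂)/2 = 1.411×10⁶ m.
At r₁: circular v_c1 = √(μ/r₁) = 443.3 m/s; transfer-periapsis v_p = √[μ(2/r₁ − 1/a_t)] = 527.7 m/s.
Δv₁ = v_p − v_c1 = 84.43 m/s.
At r₂: circular v_c2 = √(μ/r₂) = 284.3 m/s; transfer-apoapsis v_a = √[μ(2/r₂ − 1/a_t)] = 217.0 m/s.
Δv₂ = v_c2 − v_a = 67.26 m/s.
Total Δv = Δv₁ + Δv₂ = 151.7 m/s.

Δv_total ≈ 152 m/s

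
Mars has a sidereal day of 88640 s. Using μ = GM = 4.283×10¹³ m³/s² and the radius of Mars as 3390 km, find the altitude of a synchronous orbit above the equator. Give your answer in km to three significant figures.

h_sync ≈ 17000 km

A synchronous orbit has period T, so by Kepler's third law a = (μT²/4π²)^(1/3).
μT²/4π² = 4.283×10¹³ × (8.864×10⁴)² / 39.48 = 8.524×10²¹ m³.
a = 2.043×10⁷ m = 20428 km.
Altitude h = a − R = 20428 − 3390 = 17038 km.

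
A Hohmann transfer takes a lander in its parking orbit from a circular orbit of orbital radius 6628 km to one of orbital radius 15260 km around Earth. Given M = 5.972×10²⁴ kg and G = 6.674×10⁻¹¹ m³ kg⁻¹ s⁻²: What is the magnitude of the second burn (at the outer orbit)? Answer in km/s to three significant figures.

Δv ≈ 1.13 km/s

μ = GM = 6.674×10⁻¹¹ × 5.972×10²⁴ = 3.986×10¹⁴ m³/s².
r₁ = 6628 km = 6.628×10⁶ m.
r₂ = 15260 km = 1.526×10⁷ m.
Transfer ellipse a_t = (r₁ + r₂)/2 = 1.094×10⁷ m.
At r₁: circular v_c1 = √(μ/r₁) = 7755 m/s; transfer-perigee v_p = √[μ(2/r₁ − 1/a_t)] = 9157 m/s.
At r₂: circular v_c2 = √(μ/r₂) = 5111 m/s; transfer-apogee v_a = √[μ(2/r₂ − 1/a_t)] = 3977 m/s.
Δv₂ = v_c2 − v_a = 1133 m/s.
= 1.133 km/s.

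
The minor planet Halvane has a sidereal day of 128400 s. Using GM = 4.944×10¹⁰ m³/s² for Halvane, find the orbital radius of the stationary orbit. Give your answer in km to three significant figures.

r_sync ≈ 2740 km

A synchronous orbit has period T, so by Kepler's third law a = (μT²/4π²)^(1/3).
μT²/4π² = 4.944×10¹⁰ × (1.284×10⁵)² / 39.48 = 2.065×10¹⁹ m³.
a = 2.743×10⁶ m = 2743.4 km.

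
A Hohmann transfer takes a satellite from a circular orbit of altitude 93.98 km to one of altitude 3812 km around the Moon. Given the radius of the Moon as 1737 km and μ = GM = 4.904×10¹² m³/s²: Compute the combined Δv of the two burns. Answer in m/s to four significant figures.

r₁ = 1737 + 93.98 = 1831.0 km = 1.8310×10⁶ m.
r₂ = 1737 + 3812 = 5549.0 km = 5.5490×10⁶ m.
Transfer ellipse a_t = (r₁ + r₂)/2 = 3.690×10⁶ m.
At r₁: circular v_c1 = √(μ/r₁) = 1637 m/s; transfer-perilune v_p = √[μ(2/r₁ − 1/a_t)] = 2007 m/s.
Δv₁ = v_p − v_c1 = 370.3 m/s.
At r₂: circular v_c2 = √(μ/r₂) = 940.1 m/s; transfer-apolune v_a = √[μ(2/r₂ − 1/a_t)] = 662.2 m/s.
Δv₂ = v_c2 − v_a = 277.9 m/s.
Total Δv = Δv₁ + Δv₂ = 648.2 m/s.

Δv_total ≈ 648.2 m/s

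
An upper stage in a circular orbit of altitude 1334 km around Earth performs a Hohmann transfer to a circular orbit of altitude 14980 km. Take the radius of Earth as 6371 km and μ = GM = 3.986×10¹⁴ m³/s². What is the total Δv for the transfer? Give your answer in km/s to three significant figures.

r₁ = 6371 + 1334 = 7705.0 km = 7.7050×10⁶ m.
r₂ = 6371 + 14980 = 21351 km = 2.1351×10⁷ m.
Transfer ellipse a_t = (r₁ + r₂)/2 = 1.453×10⁷ m.
At r₁: circular v_c1 = √(μ/r₁) = 7193 m/s; transfer-perigee v_p = √[μ(2/r₁ − 1/a_t)] = 8719 m/s.
Δv₁ = v_p − v_c1 = 1527 m/s.
At r₂: circular v_c2 = √(μ/r₂) = 4321 m/s; transfer-apogee v_a = √[μ(2/r₂ − 1/a_t)] = 3147 m/s.
Δv₂ = v_c2 − v_a = 1174 m/s.
Total Δv = Δv₁ + Δv₂ = 2701 m/s = 2.701 km/s.

Δv_total ≈ 2.70 km/s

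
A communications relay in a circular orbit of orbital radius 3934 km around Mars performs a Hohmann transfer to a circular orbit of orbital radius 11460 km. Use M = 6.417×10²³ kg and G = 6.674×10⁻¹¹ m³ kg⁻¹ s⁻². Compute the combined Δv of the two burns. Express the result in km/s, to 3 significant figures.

Δv_total ≈ 1.28 km/s

μ = GM = 6.674×10⁻¹¹ × 6.417×10²³ = 4.283×10¹³ m³/s².
r₁ = 3934 km = 3.934×10⁶ m.
r₂ = 11460 km = 1.146×10⁷ m.
Transfer ellipse a_t = (r₁ + r₂)/2 = 7.697×10⁶ m.
At r₁: circular v_c1 = √(μ/r₁) = 3299 m/s; transfer-periapsis v_p = √[μ(2/r₁ − 1/a_t)] = 4026 m/s.
Δv₁ = v_p − v_c1 = 726.5 m/s.
At r₂: circular v_c2 = √(μ/r₂) = 1933 m/s; transfer-apoapsis v_a = √[μ(2/r₂ − 1/a_t)] = 1382 m/s.
Δv₂ = v_c2 − v_a = 551.1 m/s.
Total Δv = Δv₁ + Δv₂ = 1278 m/s = 1.278 km/s.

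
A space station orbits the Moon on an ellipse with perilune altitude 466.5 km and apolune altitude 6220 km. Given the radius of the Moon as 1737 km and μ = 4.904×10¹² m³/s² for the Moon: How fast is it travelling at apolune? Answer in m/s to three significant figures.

r_p = 1737 + 466.5 = 2203.5 km = 2.2035×10⁶ m.
r_a = 1737 + 6220 = 7957.0 km = 7.9570×10⁶ m.
Semi-major axis a = (r_p + r_a)/2 = 5080.2 km = 5.080×10⁶ m.
Vis-viva: v² = μ(2/r − 1/a) = 4.904×10¹² × (2.514×10⁻⁷ − 1.968×10⁻⁷) = 2.673×10⁵ m²/s².
v = 517.0 m/s.

v ≈ 517 m/s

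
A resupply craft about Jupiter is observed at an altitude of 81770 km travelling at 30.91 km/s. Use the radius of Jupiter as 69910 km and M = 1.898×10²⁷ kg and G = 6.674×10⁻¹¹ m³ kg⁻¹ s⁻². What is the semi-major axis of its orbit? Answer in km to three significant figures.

μ = GM = 6.674×10⁻¹¹ × 1.898×10²⁷ = 1.267×10¹⁷ m³/s².
r = 69910 + 81770 = 1.5168×10⁵ km = 1.517×10⁸ m.
Specific orbital energy ε = v²/2 − μ/r = (30910)²/2 − 1.267×10¹⁷/1.517×10⁸ = -3.574×10⁸ J/kg.
Since ε = −μ/(2a), a = −μ/(2ε) = 1.772×10⁸ m = 1.7721×10⁵ km.

a ≈ 1.77×10⁵ km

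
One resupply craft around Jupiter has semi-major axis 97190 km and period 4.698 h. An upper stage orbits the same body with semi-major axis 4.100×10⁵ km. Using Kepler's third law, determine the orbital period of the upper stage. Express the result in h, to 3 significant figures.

T₂ ≈ 40.7 h

Kepler's third law: T² ∝ a³, so T₂ = T₁ (a₂/a₁)^(3/2).
a₂/a₁ = 4.219, (a₂/a₁)^(3/2) = 8.664.
T₂ = 4.698 × 8.664 = 40.71 h.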